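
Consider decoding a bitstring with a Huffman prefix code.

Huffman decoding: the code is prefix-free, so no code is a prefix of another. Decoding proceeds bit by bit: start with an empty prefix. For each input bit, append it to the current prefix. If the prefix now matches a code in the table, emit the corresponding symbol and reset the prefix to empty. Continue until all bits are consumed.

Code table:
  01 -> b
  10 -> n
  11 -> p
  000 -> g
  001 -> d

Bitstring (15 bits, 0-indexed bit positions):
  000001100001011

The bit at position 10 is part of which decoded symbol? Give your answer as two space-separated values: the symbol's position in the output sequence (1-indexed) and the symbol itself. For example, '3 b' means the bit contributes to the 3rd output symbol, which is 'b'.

Answer: 4 g

Derivation:
Bit 0: prefix='0' (no match yet)
Bit 1: prefix='00' (no match yet)
Bit 2: prefix='000' -> emit 'g', reset
Bit 3: prefix='0' (no match yet)
Bit 4: prefix='00' (no match yet)
Bit 5: prefix='001' -> emit 'd', reset
Bit 6: prefix='1' (no match yet)
Bit 7: prefix='10' -> emit 'n', reset
Bit 8: prefix='0' (no match yet)
Bit 9: prefix='00' (no match yet)
Bit 10: prefix='000' -> emit 'g', reset
Bit 11: prefix='1' (no match yet)
Bit 12: prefix='10' -> emit 'n', reset
Bit 13: prefix='1' (no match yet)
Bit 14: prefix='11' -> emit 'p', reset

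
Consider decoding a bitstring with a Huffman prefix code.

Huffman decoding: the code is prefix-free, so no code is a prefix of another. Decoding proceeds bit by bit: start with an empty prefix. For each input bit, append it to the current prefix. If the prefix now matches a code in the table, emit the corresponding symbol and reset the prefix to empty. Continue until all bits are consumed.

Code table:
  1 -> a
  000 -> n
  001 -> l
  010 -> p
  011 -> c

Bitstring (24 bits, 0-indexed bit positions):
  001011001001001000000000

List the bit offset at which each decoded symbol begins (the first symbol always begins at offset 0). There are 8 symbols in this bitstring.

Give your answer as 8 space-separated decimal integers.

Answer: 0 3 6 9 12 15 18 21

Derivation:
Bit 0: prefix='0' (no match yet)
Bit 1: prefix='00' (no match yet)
Bit 2: prefix='001' -> emit 'l', reset
Bit 3: prefix='0' (no match yet)
Bit 4: prefix='01' (no match yet)
Bit 5: prefix='011' -> emit 'c', reset
Bit 6: prefix='0' (no match yet)
Bit 7: prefix='00' (no match yet)
Bit 8: prefix='001' -> emit 'l', reset
Bit 9: prefix='0' (no match yet)
Bit 10: prefix='00' (no match yet)
Bit 11: prefix='001' -> emit 'l', reset
Bit 12: prefix='0' (no match yet)
Bit 13: prefix='00' (no match yet)
Bit 14: prefix='001' -> emit 'l', reset
Bit 15: prefix='0' (no match yet)
Bit 16: prefix='00' (no match yet)
Bit 17: prefix='000' -> emit 'n', reset
Bit 18: prefix='0' (no match yet)
Bit 19: prefix='00' (no match yet)
Bit 20: prefix='000' -> emit 'n', reset
Bit 21: prefix='0' (no match yet)
Bit 22: prefix='00' (no match yet)
Bit 23: prefix='000' -> emit 'n', reset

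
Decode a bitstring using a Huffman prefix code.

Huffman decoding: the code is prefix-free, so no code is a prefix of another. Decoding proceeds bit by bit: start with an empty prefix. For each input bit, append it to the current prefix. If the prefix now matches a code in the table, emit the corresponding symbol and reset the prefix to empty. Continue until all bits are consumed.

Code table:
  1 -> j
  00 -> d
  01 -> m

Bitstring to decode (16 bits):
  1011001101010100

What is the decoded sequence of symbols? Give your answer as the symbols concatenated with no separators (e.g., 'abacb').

Answer: jmjdjjmmmd

Derivation:
Bit 0: prefix='1' -> emit 'j', reset
Bit 1: prefix='0' (no match yet)
Bit 2: prefix='01' -> emit 'm', reset
Bit 3: prefix='1' -> emit 'j', reset
Bit 4: prefix='0' (no match yet)
Bit 5: prefix='00' -> emit 'd', reset
Bit 6: prefix='1' -> emit 'j', reset
Bit 7: prefix='1' -> emit 'j', reset
Bit 8: prefix='0' (no match yet)
Bit 9: prefix='01' -> emit 'm', reset
Bit 10: prefix='0' (no match yet)
Bit 11: prefix='01' -> emit 'm', reset
Bit 12: prefix='0' (no match yet)
Bit 13: prefix='01' -> emit 'm', reset
Bit 14: prefix='0' (no match yet)
Bit 15: prefix='00' -> emit 'd', reset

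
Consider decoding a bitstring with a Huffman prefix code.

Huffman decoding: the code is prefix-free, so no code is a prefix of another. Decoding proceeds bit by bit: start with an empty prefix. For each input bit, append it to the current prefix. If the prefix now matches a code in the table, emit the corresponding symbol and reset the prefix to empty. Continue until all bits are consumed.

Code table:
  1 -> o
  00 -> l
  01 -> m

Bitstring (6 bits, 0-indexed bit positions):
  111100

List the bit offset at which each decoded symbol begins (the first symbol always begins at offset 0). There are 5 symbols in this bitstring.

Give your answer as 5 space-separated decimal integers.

Answer: 0 1 2 3 4

Derivation:
Bit 0: prefix='1' -> emit 'o', reset
Bit 1: prefix='1' -> emit 'o', reset
Bit 2: prefix='1' -> emit 'o', reset
Bit 3: prefix='1' -> emit 'o', reset
Bit 4: prefix='0' (no match yet)
Bit 5: prefix='00' -> emit 'l', reset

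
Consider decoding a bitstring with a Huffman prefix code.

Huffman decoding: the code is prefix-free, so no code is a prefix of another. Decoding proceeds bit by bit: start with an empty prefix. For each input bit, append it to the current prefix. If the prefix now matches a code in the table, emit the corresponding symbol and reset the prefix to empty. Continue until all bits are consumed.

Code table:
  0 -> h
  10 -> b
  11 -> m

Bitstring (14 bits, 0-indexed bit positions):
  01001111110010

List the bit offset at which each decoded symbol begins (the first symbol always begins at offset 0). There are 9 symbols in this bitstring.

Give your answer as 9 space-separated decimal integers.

Answer: 0 1 3 4 6 8 10 11 12

Derivation:
Bit 0: prefix='0' -> emit 'h', reset
Bit 1: prefix='1' (no match yet)
Bit 2: prefix='10' -> emit 'b', reset
Bit 3: prefix='0' -> emit 'h', reset
Bit 4: prefix='1' (no match yet)
Bit 5: prefix='11' -> emit 'm', reset
Bit 6: prefix='1' (no match yet)
Bit 7: prefix='11' -> emit 'm', reset
Bit 8: prefix='1' (no match yet)
Bit 9: prefix='11' -> emit 'm', reset
Bit 10: prefix='0' -> emit 'h', reset
Bit 11: prefix='0' -> emit 'h', reset
Bit 12: prefix='1' (no match yet)
Bit 13: prefix='10' -> emit 'b', reset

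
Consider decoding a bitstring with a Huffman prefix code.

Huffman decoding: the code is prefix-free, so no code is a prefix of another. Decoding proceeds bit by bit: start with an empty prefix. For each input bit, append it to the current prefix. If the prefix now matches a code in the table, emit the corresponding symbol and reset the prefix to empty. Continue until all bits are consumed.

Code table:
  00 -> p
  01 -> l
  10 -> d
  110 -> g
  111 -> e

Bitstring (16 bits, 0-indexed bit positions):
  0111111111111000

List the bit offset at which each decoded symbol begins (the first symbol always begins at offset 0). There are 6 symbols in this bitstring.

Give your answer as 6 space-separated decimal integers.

Bit 0: prefix='0' (no match yet)
Bit 1: prefix='01' -> emit 'l', reset
Bit 2: prefix='1' (no match yet)
Bit 3: prefix='11' (no match yet)
Bit 4: prefix='111' -> emit 'e', reset
Bit 5: prefix='1' (no match yet)
Bit 6: prefix='11' (no match yet)
Bit 7: prefix='111' -> emit 'e', reset
Bit 8: prefix='1' (no match yet)
Bit 9: prefix='11' (no match yet)
Bit 10: prefix='111' -> emit 'e', reset
Bit 11: prefix='1' (no match yet)
Bit 12: prefix='11' (no match yet)
Bit 13: prefix='110' -> emit 'g', reset
Bit 14: prefix='0' (no match yet)
Bit 15: prefix='00' -> emit 'p', reset

Answer: 0 2 5 8 11 14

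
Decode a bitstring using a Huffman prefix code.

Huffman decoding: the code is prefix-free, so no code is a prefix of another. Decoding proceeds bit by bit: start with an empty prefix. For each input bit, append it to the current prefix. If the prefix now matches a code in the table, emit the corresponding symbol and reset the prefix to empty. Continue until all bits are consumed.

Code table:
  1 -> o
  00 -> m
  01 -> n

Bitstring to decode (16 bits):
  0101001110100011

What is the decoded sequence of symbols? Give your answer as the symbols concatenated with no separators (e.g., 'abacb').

Bit 0: prefix='0' (no match yet)
Bit 1: prefix='01' -> emit 'n', reset
Bit 2: prefix='0' (no match yet)
Bit 3: prefix='01' -> emit 'n', reset
Bit 4: prefix='0' (no match yet)
Bit 5: prefix='00' -> emit 'm', reset
Bit 6: prefix='1' -> emit 'o', reset
Bit 7: prefix='1' -> emit 'o', reset
Bit 8: prefix='1' -> emit 'o', reset
Bit 9: prefix='0' (no match yet)
Bit 10: prefix='01' -> emit 'n', reset
Bit 11: prefix='0' (no match yet)
Bit 12: prefix='00' -> emit 'm', reset
Bit 13: prefix='0' (no match yet)
Bit 14: prefix='01' -> emit 'n', reset
Bit 15: prefix='1' -> emit 'o', reset

Answer: nnmooonmno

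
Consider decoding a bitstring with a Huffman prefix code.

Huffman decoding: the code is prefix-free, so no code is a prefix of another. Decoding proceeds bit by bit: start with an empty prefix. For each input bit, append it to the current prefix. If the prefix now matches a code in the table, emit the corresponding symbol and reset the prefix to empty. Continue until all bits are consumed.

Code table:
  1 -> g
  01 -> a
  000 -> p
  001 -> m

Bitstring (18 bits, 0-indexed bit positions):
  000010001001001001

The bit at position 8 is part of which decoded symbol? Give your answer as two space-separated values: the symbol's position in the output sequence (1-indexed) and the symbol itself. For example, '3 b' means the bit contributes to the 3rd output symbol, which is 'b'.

Bit 0: prefix='0' (no match yet)
Bit 1: prefix='00' (no match yet)
Bit 2: prefix='000' -> emit 'p', reset
Bit 3: prefix='0' (no match yet)
Bit 4: prefix='01' -> emit 'a', reset
Bit 5: prefix='0' (no match yet)
Bit 6: prefix='00' (no match yet)
Bit 7: prefix='000' -> emit 'p', reset
Bit 8: prefix='1' -> emit 'g', reset
Bit 9: prefix='0' (no match yet)
Bit 10: prefix='00' (no match yet)
Bit 11: prefix='001' -> emit 'm', reset
Bit 12: prefix='0' (no match yet)

Answer: 4 g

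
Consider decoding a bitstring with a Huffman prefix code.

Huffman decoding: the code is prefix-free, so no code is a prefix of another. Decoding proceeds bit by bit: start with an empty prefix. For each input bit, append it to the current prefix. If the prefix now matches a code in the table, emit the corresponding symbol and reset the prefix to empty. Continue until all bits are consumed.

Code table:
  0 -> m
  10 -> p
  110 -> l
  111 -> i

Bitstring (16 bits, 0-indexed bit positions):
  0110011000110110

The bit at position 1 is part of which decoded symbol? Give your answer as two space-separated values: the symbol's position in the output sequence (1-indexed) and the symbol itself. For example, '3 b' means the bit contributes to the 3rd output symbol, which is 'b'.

Answer: 2 l

Derivation:
Bit 0: prefix='0' -> emit 'm', reset
Bit 1: prefix='1' (no match yet)
Bit 2: prefix='11' (no match yet)
Bit 3: prefix='110' -> emit 'l', reset
Bit 4: prefix='0' -> emit 'm', reset
Bit 5: prefix='1' (no match yet)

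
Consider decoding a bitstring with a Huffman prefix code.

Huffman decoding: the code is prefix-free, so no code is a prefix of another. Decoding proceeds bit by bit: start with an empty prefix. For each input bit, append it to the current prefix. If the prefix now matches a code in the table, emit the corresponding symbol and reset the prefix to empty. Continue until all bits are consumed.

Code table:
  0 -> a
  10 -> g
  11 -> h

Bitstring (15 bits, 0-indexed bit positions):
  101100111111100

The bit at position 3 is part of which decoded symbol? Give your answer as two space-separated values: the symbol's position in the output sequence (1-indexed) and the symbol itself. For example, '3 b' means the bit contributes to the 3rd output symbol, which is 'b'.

Bit 0: prefix='1' (no match yet)
Bit 1: prefix='10' -> emit 'g', reset
Bit 2: prefix='1' (no match yet)
Bit 3: prefix='11' -> emit 'h', reset
Bit 4: prefix='0' -> emit 'a', reset
Bit 5: prefix='0' -> emit 'a', reset
Bit 6: prefix='1' (no match yet)
Bit 7: prefix='11' -> emit 'h', reset

Answer: 2 h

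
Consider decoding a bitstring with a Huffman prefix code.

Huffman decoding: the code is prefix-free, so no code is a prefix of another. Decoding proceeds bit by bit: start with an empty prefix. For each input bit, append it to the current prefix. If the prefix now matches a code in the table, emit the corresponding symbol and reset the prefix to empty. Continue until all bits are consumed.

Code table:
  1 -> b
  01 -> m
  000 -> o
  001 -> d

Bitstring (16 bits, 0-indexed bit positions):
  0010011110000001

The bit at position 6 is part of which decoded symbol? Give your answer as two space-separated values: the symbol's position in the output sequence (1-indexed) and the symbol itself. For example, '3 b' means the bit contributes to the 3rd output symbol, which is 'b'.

Bit 0: prefix='0' (no match yet)
Bit 1: prefix='00' (no match yet)
Bit 2: prefix='001' -> emit 'd', reset
Bit 3: prefix='0' (no match yet)
Bit 4: prefix='00' (no match yet)
Bit 5: prefix='001' -> emit 'd', reset
Bit 6: prefix='1' -> emit 'b', reset
Bit 7: prefix='1' -> emit 'b', reset
Bit 8: prefix='1' -> emit 'b', reset
Bit 9: prefix='0' (no match yet)
Bit 10: prefix='00' (no match yet)

Answer: 3 b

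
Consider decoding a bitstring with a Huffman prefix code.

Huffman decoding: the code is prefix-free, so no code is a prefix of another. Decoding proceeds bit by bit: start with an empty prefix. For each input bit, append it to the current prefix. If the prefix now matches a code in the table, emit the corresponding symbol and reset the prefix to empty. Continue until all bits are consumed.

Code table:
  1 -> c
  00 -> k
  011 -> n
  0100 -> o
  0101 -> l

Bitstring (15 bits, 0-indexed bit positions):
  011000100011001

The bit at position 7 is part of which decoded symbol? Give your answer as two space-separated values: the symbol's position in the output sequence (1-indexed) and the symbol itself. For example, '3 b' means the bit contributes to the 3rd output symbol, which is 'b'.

Answer: 3 o

Derivation:
Bit 0: prefix='0' (no match yet)
Bit 1: prefix='01' (no match yet)
Bit 2: prefix='011' -> emit 'n', reset
Bit 3: prefix='0' (no match yet)
Bit 4: prefix='00' -> emit 'k', reset
Bit 5: prefix='0' (no match yet)
Bit 6: prefix='01' (no match yet)
Bit 7: prefix='010' (no match yet)
Bit 8: prefix='0100' -> emit 'o', reset
Bit 9: prefix='0' (no match yet)
Bit 10: prefix='01' (no match yet)
Bit 11: prefix='011' -> emit 'n', reset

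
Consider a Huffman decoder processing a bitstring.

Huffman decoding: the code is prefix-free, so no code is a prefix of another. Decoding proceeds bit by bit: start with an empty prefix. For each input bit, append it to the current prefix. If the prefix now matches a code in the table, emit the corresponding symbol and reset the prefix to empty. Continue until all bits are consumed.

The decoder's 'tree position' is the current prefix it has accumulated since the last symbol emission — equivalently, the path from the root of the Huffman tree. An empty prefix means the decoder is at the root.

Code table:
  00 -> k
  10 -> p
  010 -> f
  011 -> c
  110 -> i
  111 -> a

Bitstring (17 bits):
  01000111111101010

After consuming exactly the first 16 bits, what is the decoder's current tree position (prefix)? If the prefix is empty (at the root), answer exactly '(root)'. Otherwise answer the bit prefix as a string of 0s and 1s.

Bit 0: prefix='0' (no match yet)
Bit 1: prefix='01' (no match yet)
Bit 2: prefix='010' -> emit 'f', reset
Bit 3: prefix='0' (no match yet)
Bit 4: prefix='00' -> emit 'k', reset
Bit 5: prefix='1' (no match yet)
Bit 6: prefix='11' (no match yet)
Bit 7: prefix='111' -> emit 'a', reset
Bit 8: prefix='1' (no match yet)
Bit 9: prefix='11' (no match yet)
Bit 10: prefix='111' -> emit 'a', reset
Bit 11: prefix='1' (no match yet)
Bit 12: prefix='10' -> emit 'p', reset
Bit 13: prefix='1' (no match yet)
Bit 14: prefix='10' -> emit 'p', reset
Bit 15: prefix='1' (no match yet)

Answer: 1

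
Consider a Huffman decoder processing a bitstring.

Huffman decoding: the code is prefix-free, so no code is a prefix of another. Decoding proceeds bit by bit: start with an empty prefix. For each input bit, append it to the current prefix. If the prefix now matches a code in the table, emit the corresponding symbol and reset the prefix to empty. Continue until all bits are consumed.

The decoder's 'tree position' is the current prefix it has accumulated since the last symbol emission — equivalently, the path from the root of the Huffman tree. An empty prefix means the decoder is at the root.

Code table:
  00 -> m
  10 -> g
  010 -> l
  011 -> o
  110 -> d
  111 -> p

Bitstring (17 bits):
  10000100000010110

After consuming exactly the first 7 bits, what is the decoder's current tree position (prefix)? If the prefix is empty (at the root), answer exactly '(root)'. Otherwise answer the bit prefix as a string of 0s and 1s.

Bit 0: prefix='1' (no match yet)
Bit 1: prefix='10' -> emit 'g', reset
Bit 2: prefix='0' (no match yet)
Bit 3: prefix='00' -> emit 'm', reset
Bit 4: prefix='0' (no match yet)
Bit 5: prefix='01' (no match yet)
Bit 6: prefix='010' -> emit 'l', reset

Answer: (root)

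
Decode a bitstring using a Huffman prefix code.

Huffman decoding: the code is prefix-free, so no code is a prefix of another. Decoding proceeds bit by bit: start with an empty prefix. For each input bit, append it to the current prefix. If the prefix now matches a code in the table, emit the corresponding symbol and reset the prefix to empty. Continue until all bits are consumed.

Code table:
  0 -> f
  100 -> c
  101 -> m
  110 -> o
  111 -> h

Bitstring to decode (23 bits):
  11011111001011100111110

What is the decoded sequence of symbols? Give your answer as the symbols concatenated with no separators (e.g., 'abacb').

Bit 0: prefix='1' (no match yet)
Bit 1: prefix='11' (no match yet)
Bit 2: prefix='110' -> emit 'o', reset
Bit 3: prefix='1' (no match yet)
Bit 4: prefix='11' (no match yet)
Bit 5: prefix='111' -> emit 'h', reset
Bit 6: prefix='1' (no match yet)
Bit 7: prefix='11' (no match yet)
Bit 8: prefix='110' -> emit 'o', reset
Bit 9: prefix='0' -> emit 'f', reset
Bit 10: prefix='1' (no match yet)
Bit 11: prefix='10' (no match yet)
Bit 12: prefix='101' -> emit 'm', reset
Bit 13: prefix='1' (no match yet)
Bit 14: prefix='11' (no match yet)
Bit 15: prefix='110' -> emit 'o', reset
Bit 16: prefix='0' -> emit 'f', reset
Bit 17: prefix='1' (no match yet)
Bit 18: prefix='11' (no match yet)
Bit 19: prefix='111' -> emit 'h', reset
Bit 20: prefix='1' (no match yet)
Bit 21: prefix='11' (no match yet)
Bit 22: prefix='110' -> emit 'o', reset

Answer: ohofmofho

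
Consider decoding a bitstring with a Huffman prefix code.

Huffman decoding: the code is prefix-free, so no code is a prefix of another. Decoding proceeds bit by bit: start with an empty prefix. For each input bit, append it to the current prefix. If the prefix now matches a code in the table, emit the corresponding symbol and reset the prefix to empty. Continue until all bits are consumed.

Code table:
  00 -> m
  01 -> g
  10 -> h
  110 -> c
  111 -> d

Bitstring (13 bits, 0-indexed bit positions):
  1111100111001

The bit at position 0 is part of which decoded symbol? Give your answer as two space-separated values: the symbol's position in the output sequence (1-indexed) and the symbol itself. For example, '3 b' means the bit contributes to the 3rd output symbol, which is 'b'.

Answer: 1 d

Derivation:
Bit 0: prefix='1' (no match yet)
Bit 1: prefix='11' (no match yet)
Bit 2: prefix='111' -> emit 'd', reset
Bit 3: prefix='1' (no match yet)
Bit 4: prefix='11' (no match yet)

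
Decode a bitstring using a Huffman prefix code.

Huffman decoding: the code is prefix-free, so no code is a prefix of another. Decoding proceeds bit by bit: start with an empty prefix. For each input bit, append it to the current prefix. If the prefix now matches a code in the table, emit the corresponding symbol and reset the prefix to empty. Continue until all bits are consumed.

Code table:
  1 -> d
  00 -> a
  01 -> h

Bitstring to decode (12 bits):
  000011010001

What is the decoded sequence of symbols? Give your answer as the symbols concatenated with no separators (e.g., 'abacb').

Bit 0: prefix='0' (no match yet)
Bit 1: prefix='00' -> emit 'a', reset
Bit 2: prefix='0' (no match yet)
Bit 3: prefix='00' -> emit 'a', reset
Bit 4: prefix='1' -> emit 'd', reset
Bit 5: prefix='1' -> emit 'd', reset
Bit 6: prefix='0' (no match yet)
Bit 7: prefix='01' -> emit 'h', reset
Bit 8: prefix='0' (no match yet)
Bit 9: prefix='00' -> emit 'a', reset
Bit 10: prefix='0' (no match yet)
Bit 11: prefix='01' -> emit 'h', reset

Answer: aaddhah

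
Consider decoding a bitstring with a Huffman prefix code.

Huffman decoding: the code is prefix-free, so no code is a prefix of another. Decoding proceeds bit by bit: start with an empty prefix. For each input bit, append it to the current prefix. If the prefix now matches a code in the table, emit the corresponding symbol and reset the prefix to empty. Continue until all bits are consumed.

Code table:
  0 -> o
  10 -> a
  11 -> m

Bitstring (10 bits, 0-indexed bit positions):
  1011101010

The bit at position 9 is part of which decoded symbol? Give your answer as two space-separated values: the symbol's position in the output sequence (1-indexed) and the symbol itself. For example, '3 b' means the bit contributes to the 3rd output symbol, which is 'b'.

Answer: 5 a

Derivation:
Bit 0: prefix='1' (no match yet)
Bit 1: prefix='10' -> emit 'a', reset
Bit 2: prefix='1' (no match yet)
Bit 3: prefix='11' -> emit 'm', reset
Bit 4: prefix='1' (no match yet)
Bit 5: prefix='10' -> emit 'a', reset
Bit 6: prefix='1' (no match yet)
Bit 7: prefix='10' -> emit 'a', reset
Bit 8: prefix='1' (no match yet)
Bit 9: prefix='10' -> emit 'a', reset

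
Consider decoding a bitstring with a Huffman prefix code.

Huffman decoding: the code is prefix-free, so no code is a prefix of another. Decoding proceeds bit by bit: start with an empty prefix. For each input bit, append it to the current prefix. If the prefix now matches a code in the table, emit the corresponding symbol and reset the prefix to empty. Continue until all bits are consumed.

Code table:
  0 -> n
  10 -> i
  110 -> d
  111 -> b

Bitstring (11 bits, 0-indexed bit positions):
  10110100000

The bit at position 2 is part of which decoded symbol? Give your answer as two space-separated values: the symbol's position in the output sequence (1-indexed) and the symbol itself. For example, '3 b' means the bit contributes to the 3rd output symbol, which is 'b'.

Bit 0: prefix='1' (no match yet)
Bit 1: prefix='10' -> emit 'i', reset
Bit 2: prefix='1' (no match yet)
Bit 3: prefix='11' (no match yet)
Bit 4: prefix='110' -> emit 'd', reset
Bit 5: prefix='1' (no match yet)
Bit 6: prefix='10' -> emit 'i', reset

Answer: 2 d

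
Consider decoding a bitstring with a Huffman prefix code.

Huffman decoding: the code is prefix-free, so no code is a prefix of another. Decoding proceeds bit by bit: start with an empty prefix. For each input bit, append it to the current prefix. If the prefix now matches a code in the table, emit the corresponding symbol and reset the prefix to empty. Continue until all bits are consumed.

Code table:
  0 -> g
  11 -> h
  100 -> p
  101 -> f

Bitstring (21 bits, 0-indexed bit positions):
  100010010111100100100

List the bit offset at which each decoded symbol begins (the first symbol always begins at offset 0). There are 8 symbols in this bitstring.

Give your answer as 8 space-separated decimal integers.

Bit 0: prefix='1' (no match yet)
Bit 1: prefix='10' (no match yet)
Bit 2: prefix='100' -> emit 'p', reset
Bit 3: prefix='0' -> emit 'g', reset
Bit 4: prefix='1' (no match yet)
Bit 5: prefix='10' (no match yet)
Bit 6: prefix='100' -> emit 'p', reset
Bit 7: prefix='1' (no match yet)
Bit 8: prefix='10' (no match yet)
Bit 9: prefix='101' -> emit 'f', reset
Bit 10: prefix='1' (no match yet)
Bit 11: prefix='11' -> emit 'h', reset
Bit 12: prefix='1' (no match yet)
Bit 13: prefix='10' (no match yet)
Bit 14: prefix='100' -> emit 'p', reset
Bit 15: prefix='1' (no match yet)
Bit 16: prefix='10' (no match yet)
Bit 17: prefix='100' -> emit 'p', reset
Bit 18: prefix='1' (no match yet)
Bit 19: prefix='10' (no match yet)
Bit 20: prefix='100' -> emit 'p', reset

Answer: 0 3 4 7 10 12 15 18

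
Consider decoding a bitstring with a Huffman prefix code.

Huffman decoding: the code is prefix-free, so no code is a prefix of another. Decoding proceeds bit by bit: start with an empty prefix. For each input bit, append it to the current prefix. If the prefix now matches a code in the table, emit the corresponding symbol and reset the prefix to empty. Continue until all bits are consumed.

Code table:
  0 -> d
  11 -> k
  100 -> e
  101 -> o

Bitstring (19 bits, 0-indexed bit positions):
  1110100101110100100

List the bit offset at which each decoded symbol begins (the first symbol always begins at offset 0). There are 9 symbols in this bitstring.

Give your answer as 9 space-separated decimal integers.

Answer: 0 2 5 6 7 10 12 13 16

Derivation:
Bit 0: prefix='1' (no match yet)
Bit 1: prefix='11' -> emit 'k', reset
Bit 2: prefix='1' (no match yet)
Bit 3: prefix='10' (no match yet)
Bit 4: prefix='101' -> emit 'o', reset
Bit 5: prefix='0' -> emit 'd', reset
Bit 6: prefix='0' -> emit 'd', reset
Bit 7: prefix='1' (no match yet)
Bit 8: prefix='10' (no match yet)
Bit 9: prefix='101' -> emit 'o', reset
Bit 10: prefix='1' (no match yet)
Bit 11: prefix='11' -> emit 'k', reset
Bit 12: prefix='0' -> emit 'd', reset
Bit 13: prefix='1' (no match yet)
Bit 14: prefix='10' (no match yet)
Bit 15: prefix='100' -> emit 'e', reset
Bit 16: prefix='1' (no match yet)
Bit 17: prefix='10' (no match yet)
Bit 18: prefix='100' -> emit 'e', reset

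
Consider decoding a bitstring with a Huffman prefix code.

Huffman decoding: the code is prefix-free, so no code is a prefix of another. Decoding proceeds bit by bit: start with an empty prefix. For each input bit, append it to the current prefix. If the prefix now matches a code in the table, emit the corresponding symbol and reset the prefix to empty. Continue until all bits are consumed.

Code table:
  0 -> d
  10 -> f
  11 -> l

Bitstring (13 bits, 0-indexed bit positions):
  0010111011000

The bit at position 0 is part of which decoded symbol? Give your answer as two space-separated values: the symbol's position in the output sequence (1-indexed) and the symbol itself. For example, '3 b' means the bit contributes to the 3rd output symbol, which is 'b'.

Answer: 1 d

Derivation:
Bit 0: prefix='0' -> emit 'd', reset
Bit 1: prefix='0' -> emit 'd', reset
Bit 2: prefix='1' (no match yet)
Bit 3: prefix='10' -> emit 'f', reset
Bit 4: prefix='1' (no match yet)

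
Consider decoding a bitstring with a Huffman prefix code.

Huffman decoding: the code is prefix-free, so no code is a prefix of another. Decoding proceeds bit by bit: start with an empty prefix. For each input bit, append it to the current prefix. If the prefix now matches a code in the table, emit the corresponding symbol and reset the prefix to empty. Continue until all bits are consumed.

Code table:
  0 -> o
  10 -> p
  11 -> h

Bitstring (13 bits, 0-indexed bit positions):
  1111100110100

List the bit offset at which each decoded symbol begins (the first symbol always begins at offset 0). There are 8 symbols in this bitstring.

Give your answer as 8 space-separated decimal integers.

Bit 0: prefix='1' (no match yet)
Bit 1: prefix='11' -> emit 'h', reset
Bit 2: prefix='1' (no match yet)
Bit 3: prefix='11' -> emit 'h', reset
Bit 4: prefix='1' (no match yet)
Bit 5: prefix='10' -> emit 'p', reset
Bit 6: prefix='0' -> emit 'o', reset
Bit 7: prefix='1' (no match yet)
Bit 8: prefix='11' -> emit 'h', reset
Bit 9: prefix='0' -> emit 'o', reset
Bit 10: prefix='1' (no match yet)
Bit 11: prefix='10' -> emit 'p', reset
Bit 12: prefix='0' -> emit 'o', reset

Answer: 0 2 4 6 7 9 10 12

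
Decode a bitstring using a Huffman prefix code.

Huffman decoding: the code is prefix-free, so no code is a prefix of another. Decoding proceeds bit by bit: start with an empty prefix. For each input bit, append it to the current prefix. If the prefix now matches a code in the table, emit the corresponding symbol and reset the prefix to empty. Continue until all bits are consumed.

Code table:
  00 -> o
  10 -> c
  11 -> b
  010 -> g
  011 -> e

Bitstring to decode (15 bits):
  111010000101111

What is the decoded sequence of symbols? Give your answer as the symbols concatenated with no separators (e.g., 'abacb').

Bit 0: prefix='1' (no match yet)
Bit 1: prefix='11' -> emit 'b', reset
Bit 2: prefix='1' (no match yet)
Bit 3: prefix='10' -> emit 'c', reset
Bit 4: prefix='1' (no match yet)
Bit 5: prefix='10' -> emit 'c', reset
Bit 6: prefix='0' (no match yet)
Bit 7: prefix='00' -> emit 'o', reset
Bit 8: prefix='0' (no match yet)
Bit 9: prefix='01' (no match yet)
Bit 10: prefix='010' -> emit 'g', reset
Bit 11: prefix='1' (no match yet)
Bit 12: prefix='11' -> emit 'b', reset
Bit 13: prefix='1' (no match yet)
Bit 14: prefix='11' -> emit 'b', reset

Answer: bccogbb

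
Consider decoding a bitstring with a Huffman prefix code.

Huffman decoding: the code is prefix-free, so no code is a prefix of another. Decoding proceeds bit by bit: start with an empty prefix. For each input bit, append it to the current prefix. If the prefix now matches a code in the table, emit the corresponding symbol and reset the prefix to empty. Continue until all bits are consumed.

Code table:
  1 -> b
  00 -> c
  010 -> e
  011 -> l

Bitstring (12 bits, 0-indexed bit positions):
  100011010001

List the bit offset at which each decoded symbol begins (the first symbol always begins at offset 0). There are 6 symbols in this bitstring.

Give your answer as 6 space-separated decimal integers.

Answer: 0 1 3 6 9 11

Derivation:
Bit 0: prefix='1' -> emit 'b', reset
Bit 1: prefix='0' (no match yet)
Bit 2: prefix='00' -> emit 'c', reset
Bit 3: prefix='0' (no match yet)
Bit 4: prefix='01' (no match yet)
Bit 5: prefix='011' -> emit 'l', reset
Bit 6: prefix='0' (no match yet)
Bit 7: prefix='01' (no match yet)
Bit 8: prefix='010' -> emit 'e', reset
Bit 9: prefix='0' (no match yet)
Bit 10: prefix='00' -> emit 'c', reset
Bit 11: prefix='1' -> emit 'b', reset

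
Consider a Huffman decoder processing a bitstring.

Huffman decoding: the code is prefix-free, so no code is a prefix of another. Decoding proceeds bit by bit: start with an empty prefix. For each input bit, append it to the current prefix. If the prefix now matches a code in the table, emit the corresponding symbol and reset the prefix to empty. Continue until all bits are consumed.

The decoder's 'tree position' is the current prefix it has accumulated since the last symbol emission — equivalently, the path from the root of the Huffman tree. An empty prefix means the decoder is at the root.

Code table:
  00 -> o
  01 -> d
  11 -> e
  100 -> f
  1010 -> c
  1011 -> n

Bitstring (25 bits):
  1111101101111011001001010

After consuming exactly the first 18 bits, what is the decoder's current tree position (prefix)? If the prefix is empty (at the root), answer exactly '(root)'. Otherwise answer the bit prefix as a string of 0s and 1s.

Bit 0: prefix='1' (no match yet)
Bit 1: prefix='11' -> emit 'e', reset
Bit 2: prefix='1' (no match yet)
Bit 3: prefix='11' -> emit 'e', reset
Bit 4: prefix='1' (no match yet)
Bit 5: prefix='10' (no match yet)
Bit 6: prefix='101' (no match yet)
Bit 7: prefix='1011' -> emit 'n', reset
Bit 8: prefix='0' (no match yet)
Bit 9: prefix='01' -> emit 'd', reset
Bit 10: prefix='1' (no match yet)
Bit 11: prefix='11' -> emit 'e', reset
Bit 12: prefix='1' (no match yet)
Bit 13: prefix='10' (no match yet)
Bit 14: prefix='101' (no match yet)
Bit 15: prefix='1011' -> emit 'n', reset
Bit 16: prefix='0' (no match yet)
Bit 17: prefix='00' -> emit 'o', reset

Answer: (root)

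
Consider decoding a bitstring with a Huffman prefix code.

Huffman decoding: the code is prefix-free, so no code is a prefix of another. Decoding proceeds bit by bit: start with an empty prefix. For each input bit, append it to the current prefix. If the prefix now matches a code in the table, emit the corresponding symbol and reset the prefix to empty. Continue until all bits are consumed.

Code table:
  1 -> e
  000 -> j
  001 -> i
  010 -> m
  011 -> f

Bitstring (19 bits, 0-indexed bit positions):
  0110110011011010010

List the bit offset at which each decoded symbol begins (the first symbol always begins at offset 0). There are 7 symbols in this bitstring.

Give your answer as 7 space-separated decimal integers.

Bit 0: prefix='0' (no match yet)
Bit 1: prefix='01' (no match yet)
Bit 2: prefix='011' -> emit 'f', reset
Bit 3: prefix='0' (no match yet)
Bit 4: prefix='01' (no match yet)
Bit 5: prefix='011' -> emit 'f', reset
Bit 6: prefix='0' (no match yet)
Bit 7: prefix='00' (no match yet)
Bit 8: prefix='001' -> emit 'i', reset
Bit 9: prefix='1' -> emit 'e', reset
Bit 10: prefix='0' (no match yet)
Bit 11: prefix='01' (no match yet)
Bit 12: prefix='011' -> emit 'f', reset
Bit 13: prefix='0' (no match yet)
Bit 14: prefix='01' (no match yet)
Bit 15: prefix='010' -> emit 'm', reset
Bit 16: prefix='0' (no match yet)
Bit 17: prefix='01' (no match yet)
Bit 18: prefix='010' -> emit 'm', reset

Answer: 0 3 6 9 10 13 16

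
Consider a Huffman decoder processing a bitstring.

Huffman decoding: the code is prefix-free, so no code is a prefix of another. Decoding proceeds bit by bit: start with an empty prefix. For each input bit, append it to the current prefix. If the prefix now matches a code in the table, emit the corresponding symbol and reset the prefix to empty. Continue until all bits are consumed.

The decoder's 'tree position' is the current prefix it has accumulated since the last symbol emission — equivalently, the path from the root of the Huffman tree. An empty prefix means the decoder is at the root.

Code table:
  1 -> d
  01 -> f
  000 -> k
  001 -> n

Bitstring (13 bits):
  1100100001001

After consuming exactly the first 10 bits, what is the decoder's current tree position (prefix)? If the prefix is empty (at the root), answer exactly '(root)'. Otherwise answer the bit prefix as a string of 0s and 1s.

Bit 0: prefix='1' -> emit 'd', reset
Bit 1: prefix='1' -> emit 'd', reset
Bit 2: prefix='0' (no match yet)
Bit 3: prefix='00' (no match yet)
Bit 4: prefix='001' -> emit 'n', reset
Bit 5: prefix='0' (no match yet)
Bit 6: prefix='00' (no match yet)
Bit 7: prefix='000' -> emit 'k', reset
Bit 8: prefix='0' (no match yet)
Bit 9: prefix='01' -> emit 'f', reset

Answer: (root)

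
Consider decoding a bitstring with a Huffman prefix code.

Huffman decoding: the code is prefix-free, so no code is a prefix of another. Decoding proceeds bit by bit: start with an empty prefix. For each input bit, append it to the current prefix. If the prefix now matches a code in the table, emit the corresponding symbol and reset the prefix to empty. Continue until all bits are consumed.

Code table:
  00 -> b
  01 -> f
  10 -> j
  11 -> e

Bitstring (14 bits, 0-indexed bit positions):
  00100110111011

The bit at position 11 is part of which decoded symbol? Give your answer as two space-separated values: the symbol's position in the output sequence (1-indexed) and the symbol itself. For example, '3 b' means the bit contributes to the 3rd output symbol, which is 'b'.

Answer: 6 j

Derivation:
Bit 0: prefix='0' (no match yet)
Bit 1: prefix='00' -> emit 'b', reset
Bit 2: prefix='1' (no match yet)
Bit 3: prefix='10' -> emit 'j', reset
Bit 4: prefix='0' (no match yet)
Bit 5: prefix='01' -> emit 'f', reset
Bit 6: prefix='1' (no match yet)
Bit 7: prefix='10' -> emit 'j', reset
Bit 8: prefix='1' (no match yet)
Bit 9: prefix='11' -> emit 'e', reset
Bit 10: prefix='1' (no match yet)
Bit 11: prefix='10' -> emit 'j', reset
Bit 12: prefix='1' (no match yet)
Bit 13: prefix='11' -> emit 'e', reset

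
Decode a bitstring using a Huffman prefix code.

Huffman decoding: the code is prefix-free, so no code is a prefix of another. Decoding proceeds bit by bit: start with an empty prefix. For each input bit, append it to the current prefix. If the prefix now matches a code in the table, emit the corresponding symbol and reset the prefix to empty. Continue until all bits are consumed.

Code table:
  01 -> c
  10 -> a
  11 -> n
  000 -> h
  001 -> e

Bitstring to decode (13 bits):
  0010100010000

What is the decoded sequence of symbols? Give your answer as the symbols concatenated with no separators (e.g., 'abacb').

Bit 0: prefix='0' (no match yet)
Bit 1: prefix='00' (no match yet)
Bit 2: prefix='001' -> emit 'e', reset
Bit 3: prefix='0' (no match yet)
Bit 4: prefix='01' -> emit 'c', reset
Bit 5: prefix='0' (no match yet)
Bit 6: prefix='00' (no match yet)
Bit 7: prefix='000' -> emit 'h', reset
Bit 8: prefix='1' (no match yet)
Bit 9: prefix='10' -> emit 'a', reset
Bit 10: prefix='0' (no match yet)
Bit 11: prefix='00' (no match yet)
Bit 12: prefix='000' -> emit 'h', reset

Answer: echah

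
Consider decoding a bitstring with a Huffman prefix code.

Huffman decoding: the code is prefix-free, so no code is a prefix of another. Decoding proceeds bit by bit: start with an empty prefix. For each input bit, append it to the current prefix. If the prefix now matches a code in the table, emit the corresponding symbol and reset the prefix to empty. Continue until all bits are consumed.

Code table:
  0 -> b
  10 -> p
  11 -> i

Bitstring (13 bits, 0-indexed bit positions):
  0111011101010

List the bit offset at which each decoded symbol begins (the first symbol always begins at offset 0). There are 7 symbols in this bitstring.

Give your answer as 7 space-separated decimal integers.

Answer: 0 1 3 5 7 9 11

Derivation:
Bit 0: prefix='0' -> emit 'b', reset
Bit 1: prefix='1' (no match yet)
Bit 2: prefix='11' -> emit 'i', reset
Bit 3: prefix='1' (no match yet)
Bit 4: prefix='10' -> emit 'p', reset
Bit 5: prefix='1' (no match yet)
Bit 6: prefix='11' -> emit 'i', reset
Bit 7: prefix='1' (no match yet)
Bit 8: prefix='10' -> emit 'p', reset
Bit 9: prefix='1' (no match yet)
Bit 10: prefix='10' -> emit 'p', reset
Bit 11: prefix='1' (no match yet)
Bit 12: prefix='10' -> emit 'p', reset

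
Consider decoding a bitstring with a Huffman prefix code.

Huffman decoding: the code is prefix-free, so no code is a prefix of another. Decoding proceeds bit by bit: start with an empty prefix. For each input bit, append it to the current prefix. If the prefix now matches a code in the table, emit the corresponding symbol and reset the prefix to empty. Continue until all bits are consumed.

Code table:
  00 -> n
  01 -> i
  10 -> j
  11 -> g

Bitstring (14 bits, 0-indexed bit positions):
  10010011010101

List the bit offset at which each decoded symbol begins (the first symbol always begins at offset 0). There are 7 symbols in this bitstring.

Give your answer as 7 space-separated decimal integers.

Bit 0: prefix='1' (no match yet)
Bit 1: prefix='10' -> emit 'j', reset
Bit 2: prefix='0' (no match yet)
Bit 3: prefix='01' -> emit 'i', reset
Bit 4: prefix='0' (no match yet)
Bit 5: prefix='00' -> emit 'n', reset
Bit 6: prefix='1' (no match yet)
Bit 7: prefix='11' -> emit 'g', reset
Bit 8: prefix='0' (no match yet)
Bit 9: prefix='01' -> emit 'i', reset
Bit 10: prefix='0' (no match yet)
Bit 11: prefix='01' -> emit 'i', reset
Bit 12: prefix='0' (no match yet)
Bit 13: prefix='01' -> emit 'i', reset

Answer: 0 2 4 6 8 10 12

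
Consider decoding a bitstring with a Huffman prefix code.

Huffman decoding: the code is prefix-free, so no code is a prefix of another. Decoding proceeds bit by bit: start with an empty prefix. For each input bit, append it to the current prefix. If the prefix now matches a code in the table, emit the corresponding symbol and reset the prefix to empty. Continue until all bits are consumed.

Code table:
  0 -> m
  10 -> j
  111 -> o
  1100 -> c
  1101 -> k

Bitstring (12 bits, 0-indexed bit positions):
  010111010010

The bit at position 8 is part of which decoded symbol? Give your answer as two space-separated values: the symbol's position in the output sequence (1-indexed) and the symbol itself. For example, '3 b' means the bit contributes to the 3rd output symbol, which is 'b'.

Bit 0: prefix='0' -> emit 'm', reset
Bit 1: prefix='1' (no match yet)
Bit 2: prefix='10' -> emit 'j', reset
Bit 3: prefix='1' (no match yet)
Bit 4: prefix='11' (no match yet)
Bit 5: prefix='111' -> emit 'o', reset
Bit 6: prefix='0' -> emit 'm', reset
Bit 7: prefix='1' (no match yet)
Bit 8: prefix='10' -> emit 'j', reset
Bit 9: prefix='0' -> emit 'm', reset
Bit 10: prefix='1' (no match yet)
Bit 11: prefix='10' -> emit 'j', reset

Answer: 5 j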